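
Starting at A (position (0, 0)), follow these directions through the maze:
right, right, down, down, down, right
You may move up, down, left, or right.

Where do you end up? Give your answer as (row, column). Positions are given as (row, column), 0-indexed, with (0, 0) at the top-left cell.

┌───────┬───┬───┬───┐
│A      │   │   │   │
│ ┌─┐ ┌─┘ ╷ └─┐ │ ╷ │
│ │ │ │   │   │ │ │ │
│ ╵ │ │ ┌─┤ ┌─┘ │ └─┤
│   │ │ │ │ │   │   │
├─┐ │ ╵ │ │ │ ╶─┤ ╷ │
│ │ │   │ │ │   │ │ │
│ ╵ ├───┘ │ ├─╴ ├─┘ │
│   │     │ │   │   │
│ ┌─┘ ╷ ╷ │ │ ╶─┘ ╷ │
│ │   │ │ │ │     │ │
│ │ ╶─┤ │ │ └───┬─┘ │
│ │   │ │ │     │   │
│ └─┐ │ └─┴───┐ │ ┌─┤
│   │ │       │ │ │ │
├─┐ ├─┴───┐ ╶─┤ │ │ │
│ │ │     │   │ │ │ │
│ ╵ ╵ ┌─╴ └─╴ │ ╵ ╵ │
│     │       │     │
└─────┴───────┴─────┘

Following directions step by step:
Start: (0, 0)
  right: (0, 0) → (0, 1)
  right: (0, 1) → (0, 2)
  down: (0, 2) → (1, 2)
  down: (1, 2) → (2, 2)
  down: (2, 2) → (3, 2)
  right: (3, 2) → (3, 3)
Final position: (3, 3)

Path taken:

┌───────┬───┬───┬───┐
│A → ↓  │   │   │   │
│ ┌─┐ ┌─┘ ╷ └─┐ │ ╷ │
│ │ │↓│   │   │ │ │ │
│ ╵ │ │ ┌─┤ ┌─┘ │ └─┤
│   │↓│ │ │ │   │   │
├─┐ │ ╵ │ │ │ ╶─┤ ╷ │
│ │ │↳ B│ │ │   │ │ │
│ ╵ ├───┘ │ ├─╴ ├─┘ │
│   │     │ │   │   │
│ ┌─┘ ╷ ╷ │ │ ╶─┘ ╷ │
│ │   │ │ │ │     │ │
│ │ ╶─┤ │ │ └───┬─┘ │
│ │   │ │ │     │   │
│ └─┐ │ └─┴───┐ │ ┌─┤
│   │ │       │ │ │ │
├─┐ ├─┴───┐ ╶─┤ │ │ │
│ │ │     │   │ │ │ │
│ ╵ ╵ ┌─╴ └─╴ │ ╵ ╵ │
│     │       │     │
└─────┴───────┴─────┘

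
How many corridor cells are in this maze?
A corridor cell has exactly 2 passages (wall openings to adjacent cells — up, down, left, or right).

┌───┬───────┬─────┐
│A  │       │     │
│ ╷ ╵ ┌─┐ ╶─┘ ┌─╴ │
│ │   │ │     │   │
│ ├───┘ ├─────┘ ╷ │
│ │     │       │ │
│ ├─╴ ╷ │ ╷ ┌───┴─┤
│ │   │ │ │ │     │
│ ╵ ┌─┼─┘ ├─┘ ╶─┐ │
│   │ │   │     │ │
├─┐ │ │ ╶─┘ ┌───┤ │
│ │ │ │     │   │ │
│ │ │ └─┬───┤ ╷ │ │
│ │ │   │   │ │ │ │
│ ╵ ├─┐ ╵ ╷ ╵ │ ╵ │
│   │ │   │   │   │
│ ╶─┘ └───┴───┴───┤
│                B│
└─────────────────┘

Counting cells with exactly 2 passages:
Total corridor cells: 61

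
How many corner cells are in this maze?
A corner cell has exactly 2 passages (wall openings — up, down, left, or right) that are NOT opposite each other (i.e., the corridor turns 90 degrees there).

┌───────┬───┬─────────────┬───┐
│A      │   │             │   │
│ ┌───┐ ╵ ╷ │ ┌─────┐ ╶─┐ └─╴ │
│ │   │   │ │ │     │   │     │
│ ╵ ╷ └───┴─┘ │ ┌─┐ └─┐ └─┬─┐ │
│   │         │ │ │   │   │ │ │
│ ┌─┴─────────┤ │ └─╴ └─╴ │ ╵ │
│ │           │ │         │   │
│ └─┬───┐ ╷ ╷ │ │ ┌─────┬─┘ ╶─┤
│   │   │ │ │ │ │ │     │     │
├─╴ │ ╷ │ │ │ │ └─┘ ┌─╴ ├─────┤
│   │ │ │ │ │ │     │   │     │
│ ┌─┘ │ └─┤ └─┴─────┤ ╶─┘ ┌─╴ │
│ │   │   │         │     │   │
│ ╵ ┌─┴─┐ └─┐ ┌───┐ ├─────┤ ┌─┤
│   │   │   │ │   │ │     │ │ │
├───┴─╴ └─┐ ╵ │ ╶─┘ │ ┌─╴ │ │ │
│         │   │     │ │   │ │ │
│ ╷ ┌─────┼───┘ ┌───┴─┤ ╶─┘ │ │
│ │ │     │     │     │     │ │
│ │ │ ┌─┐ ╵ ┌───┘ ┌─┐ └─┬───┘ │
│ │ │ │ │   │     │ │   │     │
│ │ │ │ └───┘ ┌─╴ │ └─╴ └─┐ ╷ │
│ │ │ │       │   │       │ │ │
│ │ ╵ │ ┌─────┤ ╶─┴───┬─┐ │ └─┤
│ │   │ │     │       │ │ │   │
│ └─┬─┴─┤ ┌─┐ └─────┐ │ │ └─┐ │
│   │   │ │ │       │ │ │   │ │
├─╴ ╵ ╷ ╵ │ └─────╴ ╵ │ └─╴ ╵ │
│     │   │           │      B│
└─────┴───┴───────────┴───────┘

Counting corner cells (2 non-opposite passages):
Total corners: 105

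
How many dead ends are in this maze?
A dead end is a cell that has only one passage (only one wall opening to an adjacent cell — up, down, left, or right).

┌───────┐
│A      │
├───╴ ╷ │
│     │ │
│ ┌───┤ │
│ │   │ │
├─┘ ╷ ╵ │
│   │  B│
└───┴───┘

Checking each cell for number of passages:

Dead ends found at positions:
  (0, 0)
  (2, 0)
  (3, 0)
Total dead ends: 3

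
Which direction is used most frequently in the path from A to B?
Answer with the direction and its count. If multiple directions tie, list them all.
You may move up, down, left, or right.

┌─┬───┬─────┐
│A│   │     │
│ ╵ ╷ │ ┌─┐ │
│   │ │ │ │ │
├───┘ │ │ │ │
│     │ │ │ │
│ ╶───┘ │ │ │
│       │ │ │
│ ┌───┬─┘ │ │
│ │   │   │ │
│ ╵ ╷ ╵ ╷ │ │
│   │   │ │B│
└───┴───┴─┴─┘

Directions: down, right, up, right, down, down, left, left, down, right, right, right, up, up, up, right, right, down, down, down, down, down
Counts: {'down': 9, 'right': 7, 'up': 4, 'left': 2}
Most common: down (9 times)

Solution:

┌─┬───┬─────┐
│A│↱ ↓│↱ → ↓│
│ ╵ ╷ │ ┌─┐ │
│↳ ↑│↓│↑│ │↓│
├───┘ │ │ │ │
│↓ ← ↲│↑│ │↓│
│ ╶───┘ │ │ │
│↳ → → ↑│ │↓│
│ ┌───┬─┘ │ │
│ │   │   │↓│
│ ╵ ╷ ╵ ╷ │ │
│   │   │ │B│
└───┴───┴─┴─┘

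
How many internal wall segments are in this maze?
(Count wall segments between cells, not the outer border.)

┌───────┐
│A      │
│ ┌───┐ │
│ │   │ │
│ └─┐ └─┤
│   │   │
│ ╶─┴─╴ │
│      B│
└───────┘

Counting internal wall segments:
Total internal walls: 9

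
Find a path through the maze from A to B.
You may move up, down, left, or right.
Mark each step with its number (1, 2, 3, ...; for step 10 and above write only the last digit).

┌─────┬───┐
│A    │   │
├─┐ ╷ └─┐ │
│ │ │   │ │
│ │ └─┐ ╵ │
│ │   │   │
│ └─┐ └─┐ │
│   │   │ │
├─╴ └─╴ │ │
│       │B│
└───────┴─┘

Finding the shortest path through the maze:
Path length: 8 steps
Directions: right → right → down → right → down → right → down → down

Solution:

┌─────┬───┐
│A 1 2│   │
├─┐ ╷ └─┐ │
│ │ │3 4│ │
│ │ └─┐ ╵ │
│ │   │5 6│
│ └─┐ └─┐ │
│   │   │7│
├─╴ └─╴ │ │
│       │B│
└───────┴─┘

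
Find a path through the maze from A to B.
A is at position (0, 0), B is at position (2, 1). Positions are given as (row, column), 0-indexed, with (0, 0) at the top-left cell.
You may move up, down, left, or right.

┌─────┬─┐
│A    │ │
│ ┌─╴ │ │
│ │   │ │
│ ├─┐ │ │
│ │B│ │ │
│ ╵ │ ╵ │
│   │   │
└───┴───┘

Finding the shortest path from (0, 0) to (2, 1):
Path length: 5 steps
Directions: down → down → down → right → up

Solution:

┌─────┬─┐
│A    │ │
│ ┌─╴ │ │
│↓│   │ │
│ ├─┐ │ │
│↓│B│ │ │
│ ╵ │ ╵ │
│↳ ↑│   │
└───┴───┘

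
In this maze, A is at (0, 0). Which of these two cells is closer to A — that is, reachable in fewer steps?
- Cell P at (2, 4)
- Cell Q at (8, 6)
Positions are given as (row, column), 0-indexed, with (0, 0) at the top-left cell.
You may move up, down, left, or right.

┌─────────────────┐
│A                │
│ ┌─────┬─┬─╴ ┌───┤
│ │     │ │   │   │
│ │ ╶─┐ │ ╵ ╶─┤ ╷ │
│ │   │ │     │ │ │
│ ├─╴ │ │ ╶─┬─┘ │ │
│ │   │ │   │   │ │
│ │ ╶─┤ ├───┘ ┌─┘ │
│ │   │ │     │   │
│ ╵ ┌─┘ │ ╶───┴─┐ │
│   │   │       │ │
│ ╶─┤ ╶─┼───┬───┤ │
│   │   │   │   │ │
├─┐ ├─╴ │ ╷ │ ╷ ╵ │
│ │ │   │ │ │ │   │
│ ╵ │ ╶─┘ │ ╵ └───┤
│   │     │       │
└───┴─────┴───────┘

Shortest path A → P at (2, 4): 10 steps
Shortest path A → Q at (8, 6): 32 steps

P is closer (10 steps vs 32 steps).

Path to P:

┌─────────────────┐
│A → → → → → ↓    │
│ ┌─────┬─┬─╴ ┌───┤
│ │     │ │↓ ↲│   │
│ │ ╶─┐ │ ╵ ╶─┤ ╷ │
│ │   │ │P ↲  │ │ │
│ ├─╴ │ │ ╶─┬─┘ │ │
│ │   │ │   │   │ │
│ │ ╶─┤ ├───┘ ┌─┘ │
│ │   │ │     │   │
│ ╵ ┌─┘ │ ╶───┴─┐ │
│   │   │       │ │
│ ╶─┤ ╶─┼───┬───┤ │
│   │   │   │   │ │
├─┐ ├─╴ │ ╷ │ ╷ ╵ │
│ │ │   │ │ │ │   │
│ ╵ │ ╶─┘ │ ╵ └───┤
│   │     │       │
└───┴─────┴───────┘

Path to Q:

┌─────────────────┐
│A                │
│ ┌─────┬─┬─╴ ┌───┤
│↓│↱ → ↓│ │   │   │
│ │ ╶─┐ │ ╵ ╶─┤ ╷ │
│↓│↑ ↰│↓│     │ │ │
│ ├─╴ │ │ ╶─┬─┘ │ │
│↓│↱ ↑│↓│   │   │ │
│ │ ╶─┤ ├───┘ ┌─┘ │
│↓│↑  │↓│     │   │
│ ╵ ┌─┘ │ ╶───┴─┐ │
│↳ ↑│↓ ↲│       │ │
│ ╶─┤ ╶─┼───┬───┤ │
│   │↳ ↓│↱ ↓│   │ │
├─┐ ├─╴ │ ╷ │ ╷ ╵ │
│ │ │↓ ↲│↑│↓│ │   │
│ ╵ │ ╶─┘ │ ╵ └───┤
│   │↳ → ↑│↳ Q    │
└───┴─────┴───────┘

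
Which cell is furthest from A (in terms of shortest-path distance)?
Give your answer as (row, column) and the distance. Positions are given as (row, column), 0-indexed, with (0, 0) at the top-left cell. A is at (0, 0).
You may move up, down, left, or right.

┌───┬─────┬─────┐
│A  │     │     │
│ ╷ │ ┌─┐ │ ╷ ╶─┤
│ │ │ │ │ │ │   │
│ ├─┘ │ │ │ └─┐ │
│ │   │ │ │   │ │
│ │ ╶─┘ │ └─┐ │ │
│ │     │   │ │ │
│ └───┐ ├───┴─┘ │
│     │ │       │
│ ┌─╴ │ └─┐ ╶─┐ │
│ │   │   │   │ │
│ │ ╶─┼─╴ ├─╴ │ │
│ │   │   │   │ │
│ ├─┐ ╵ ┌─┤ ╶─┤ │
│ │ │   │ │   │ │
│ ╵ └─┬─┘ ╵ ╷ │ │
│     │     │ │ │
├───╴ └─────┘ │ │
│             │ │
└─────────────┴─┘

Computing BFS distances from A to all cells:
Furthest cell: (3, 6)
Distance: 35 steps

Path from A to the furthest cell:

┌───┬─────┬─────┐
│A  │     │↓ ↰  │
│ ╷ │ ┌─┐ │ ╷ ╶─┤
│↓│ │ │ │ │↓│↑ ↰│
│ ├─┘ │ │ │ └─┐ │
│↓│   │ │ │↳ ↓│↑│
│ │ ╶─┘ │ └─┐ │ │
│↓│     │   │B│↑│
│ └───┐ ├───┴─┘ │
│↓    │ │  ↱ → ↑│
│ ┌─╴ │ └─┐ ╶─┐ │
│↓│   │   │↑ ↰│ │
│ │ ╶─┼─╴ ├─╴ │ │
│↓│   │   │↱ ↑│ │
│ ├─┐ ╵ ┌─┤ ╶─┤ │
│↓│ │   │ │↑ ↰│ │
│ ╵ └─┬─┘ ╵ ╷ │ │
│↳ → ↓│     │↑│ │
├───╴ └─────┘ │ │
│    ↳ → → → ↑│ │
└─────────────┴─┘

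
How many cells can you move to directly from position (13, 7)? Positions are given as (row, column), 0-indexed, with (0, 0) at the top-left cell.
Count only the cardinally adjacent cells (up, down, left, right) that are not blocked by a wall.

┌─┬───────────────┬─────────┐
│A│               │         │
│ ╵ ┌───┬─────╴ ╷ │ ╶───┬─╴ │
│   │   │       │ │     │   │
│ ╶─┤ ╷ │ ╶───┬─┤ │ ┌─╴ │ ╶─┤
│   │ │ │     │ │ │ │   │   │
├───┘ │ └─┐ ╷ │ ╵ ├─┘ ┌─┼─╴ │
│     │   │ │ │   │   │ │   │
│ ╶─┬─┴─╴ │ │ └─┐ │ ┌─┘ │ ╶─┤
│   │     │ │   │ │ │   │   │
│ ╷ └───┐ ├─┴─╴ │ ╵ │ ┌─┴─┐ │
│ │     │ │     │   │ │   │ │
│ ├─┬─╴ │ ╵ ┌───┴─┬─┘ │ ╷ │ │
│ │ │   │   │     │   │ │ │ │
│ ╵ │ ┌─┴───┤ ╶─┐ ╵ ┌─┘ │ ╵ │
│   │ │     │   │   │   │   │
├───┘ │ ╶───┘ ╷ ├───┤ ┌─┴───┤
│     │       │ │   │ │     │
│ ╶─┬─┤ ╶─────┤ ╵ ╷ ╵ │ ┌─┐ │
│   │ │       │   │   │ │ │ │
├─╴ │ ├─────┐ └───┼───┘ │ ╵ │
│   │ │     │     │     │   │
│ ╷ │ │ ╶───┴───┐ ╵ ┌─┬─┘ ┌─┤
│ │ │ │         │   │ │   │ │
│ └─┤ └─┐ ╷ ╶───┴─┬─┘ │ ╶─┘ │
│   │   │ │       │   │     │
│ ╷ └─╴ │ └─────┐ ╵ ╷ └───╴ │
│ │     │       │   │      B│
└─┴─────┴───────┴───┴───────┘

Checking passable neighbors of (13, 7):
Neighbors: (13, 6)
Count: 1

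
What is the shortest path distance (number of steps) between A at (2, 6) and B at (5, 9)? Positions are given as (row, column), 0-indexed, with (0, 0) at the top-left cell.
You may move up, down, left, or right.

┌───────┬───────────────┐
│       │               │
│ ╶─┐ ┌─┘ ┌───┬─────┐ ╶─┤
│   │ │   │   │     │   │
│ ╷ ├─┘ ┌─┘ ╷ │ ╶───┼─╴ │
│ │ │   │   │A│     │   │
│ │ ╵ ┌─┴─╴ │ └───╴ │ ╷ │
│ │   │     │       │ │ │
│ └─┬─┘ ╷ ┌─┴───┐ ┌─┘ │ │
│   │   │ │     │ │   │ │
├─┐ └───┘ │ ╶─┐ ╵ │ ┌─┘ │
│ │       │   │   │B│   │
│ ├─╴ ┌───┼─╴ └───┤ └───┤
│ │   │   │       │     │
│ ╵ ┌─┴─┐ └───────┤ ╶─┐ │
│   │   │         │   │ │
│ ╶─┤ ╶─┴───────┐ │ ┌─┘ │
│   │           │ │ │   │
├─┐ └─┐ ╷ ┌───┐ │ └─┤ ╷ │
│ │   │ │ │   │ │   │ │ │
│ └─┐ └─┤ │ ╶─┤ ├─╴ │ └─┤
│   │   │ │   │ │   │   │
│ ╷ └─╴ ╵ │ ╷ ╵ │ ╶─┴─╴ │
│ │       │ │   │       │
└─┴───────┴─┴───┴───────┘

Finding path from (2, 6) to (5, 9):
Path: (2,6) → (1,6) → (1,5) → (2,5) → (3,5) → (3,4) → (4,4) → (5,4) → (5,3) → (5,2) → (5,1) → (4,1) → (4,0) → (3,0) → (2,0) → (1,0) → (1,1) → (2,1) → (3,1) → (3,2) → (2,2) → (2,3) → (1,3) → (1,4) → (0,4) → (0,5) → (0,6) → (0,7) → (0,8) → (0,9) → (0,10) → (1,10) → (1,11) → (2,11) → (2,10) → (3,10) → (4,10) → (4,9) → (5,9)
Distance: 38 steps

Solution:

┌───────┬───────────────┐
│       │↱ → → → → → ↓  │
│ ╶─┐ ┌─┘ ┌───┬─────┐ ╶─┤
│↱ ↓│ │↱ ↑│↓ ↰│     │↳ ↓│
│ ╷ ├─┘ ┌─┘ ╷ │ ╶───┼─╴ │
│↑│↓│↱ ↑│  ↓│A│     │↓ ↲│
│ │ ╵ ┌─┴─╴ │ └───╴ │ ╷ │
│↑│↳ ↑│  ↓ ↲│       │↓│ │
│ └─┬─┘ ╷ ┌─┴───┐ ┌─┘ │ │
│↑ ↰│   │↓│     │ │↓ ↲│ │
├─┐ └───┘ │ ╶─┐ ╵ │ ┌─┘ │
│ │↑ ← ← ↲│   │   │B│   │
│ ├─╴ ┌───┼─╴ └───┤ └───┤
│ │   │   │       │     │
│ ╵ ┌─┴─┐ └───────┤ ╶─┐ │
│   │   │         │   │ │
│ ╶─┤ ╶─┴───────┐ │ ┌─┘ │
│   │           │ │ │   │
├─┐ └─┐ ╷ ┌───┐ │ └─┤ ╷ │
│ │   │ │ │   │ │   │ │ │
│ └─┐ └─┤ │ ╶─┤ ├─╴ │ └─┤
│   │   │ │   │ │   │   │
│ ╷ └─╴ ╵ │ ╷ ╵ │ ╶─┴─╴ │
│ │       │ │   │       │
└─┴───────┴─┴───┴───────┘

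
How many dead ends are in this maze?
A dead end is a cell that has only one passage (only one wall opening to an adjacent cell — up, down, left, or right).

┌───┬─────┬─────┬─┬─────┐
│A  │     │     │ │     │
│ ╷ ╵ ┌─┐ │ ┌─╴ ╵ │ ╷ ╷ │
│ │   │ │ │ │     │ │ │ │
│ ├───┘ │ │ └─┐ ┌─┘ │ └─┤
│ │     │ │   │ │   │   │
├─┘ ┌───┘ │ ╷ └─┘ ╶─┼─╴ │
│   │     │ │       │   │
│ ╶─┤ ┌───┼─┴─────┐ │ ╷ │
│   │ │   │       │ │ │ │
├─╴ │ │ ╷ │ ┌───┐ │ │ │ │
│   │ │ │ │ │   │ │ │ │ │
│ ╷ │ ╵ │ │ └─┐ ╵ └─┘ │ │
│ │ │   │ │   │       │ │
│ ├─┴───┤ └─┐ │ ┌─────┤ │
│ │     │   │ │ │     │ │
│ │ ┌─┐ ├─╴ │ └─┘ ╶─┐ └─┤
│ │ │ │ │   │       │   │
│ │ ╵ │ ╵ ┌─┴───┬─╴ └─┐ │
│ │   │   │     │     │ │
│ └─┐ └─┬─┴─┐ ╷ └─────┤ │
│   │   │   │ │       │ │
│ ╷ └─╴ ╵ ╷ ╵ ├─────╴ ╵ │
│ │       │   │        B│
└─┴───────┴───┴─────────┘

Checking each cell for number of passages:

Dead ends found at positions:
  (0, 8)
  (1, 3)
  (1, 6)
  (1, 11)
  (2, 0)
  (2, 7)
  (3, 5)
  (5, 6)
  (5, 9)
  (6, 1)
  (7, 7)
  (7, 11)
  (8, 2)
  (9, 5)
  (9, 8)
  (9, 10)
  (11, 0)
  (11, 7)
Total dead ends: 18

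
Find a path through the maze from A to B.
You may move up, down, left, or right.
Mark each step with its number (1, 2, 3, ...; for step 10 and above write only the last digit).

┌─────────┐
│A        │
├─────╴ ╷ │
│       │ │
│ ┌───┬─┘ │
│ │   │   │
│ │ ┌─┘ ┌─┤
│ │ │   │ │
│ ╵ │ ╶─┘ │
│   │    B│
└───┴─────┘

Finding the shortest path through the maze:
Path length: 12 steps
Directions: right → right → right → right → down → down → left → down → left → down → right → right

Solution:

┌─────────┐
│A 1 2 3 4│
├─────╴ ╷ │
│       │5│
│ ┌───┬─┘ │
│ │   │7 6│
│ │ ┌─┘ ┌─┤
│ │ │9 8│ │
│ ╵ │ ╶─┘ │
│   │0 1 B│
└───┴─────┘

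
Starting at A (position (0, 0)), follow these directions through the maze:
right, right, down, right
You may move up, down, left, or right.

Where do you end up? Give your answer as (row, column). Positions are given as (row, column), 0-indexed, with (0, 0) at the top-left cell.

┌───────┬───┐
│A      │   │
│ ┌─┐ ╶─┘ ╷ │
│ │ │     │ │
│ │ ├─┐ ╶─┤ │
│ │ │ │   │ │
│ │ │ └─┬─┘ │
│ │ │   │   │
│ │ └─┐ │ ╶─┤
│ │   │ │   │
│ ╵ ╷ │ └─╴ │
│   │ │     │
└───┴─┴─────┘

Following directions step by step:
Start: (0, 0)
  right: (0, 0) → (0, 1)
  right: (0, 1) → (0, 2)
  down: (0, 2) → (1, 2)
  right: (1, 2) → (1, 3)
Final position: (1, 3)

Path taken:

┌───────┬───┐
│A → ↓  │   │
│ ┌─┐ ╶─┘ ╷ │
│ │ │↳ B  │ │
│ │ ├─┐ ╶─┤ │
│ │ │ │   │ │
│ │ │ └─┬─┘ │
│ │ │   │   │
│ │ └─┐ │ ╶─┤
│ │   │ │   │
│ ╵ ╷ │ └─╴ │
│   │ │     │
└───┴─┴─────┘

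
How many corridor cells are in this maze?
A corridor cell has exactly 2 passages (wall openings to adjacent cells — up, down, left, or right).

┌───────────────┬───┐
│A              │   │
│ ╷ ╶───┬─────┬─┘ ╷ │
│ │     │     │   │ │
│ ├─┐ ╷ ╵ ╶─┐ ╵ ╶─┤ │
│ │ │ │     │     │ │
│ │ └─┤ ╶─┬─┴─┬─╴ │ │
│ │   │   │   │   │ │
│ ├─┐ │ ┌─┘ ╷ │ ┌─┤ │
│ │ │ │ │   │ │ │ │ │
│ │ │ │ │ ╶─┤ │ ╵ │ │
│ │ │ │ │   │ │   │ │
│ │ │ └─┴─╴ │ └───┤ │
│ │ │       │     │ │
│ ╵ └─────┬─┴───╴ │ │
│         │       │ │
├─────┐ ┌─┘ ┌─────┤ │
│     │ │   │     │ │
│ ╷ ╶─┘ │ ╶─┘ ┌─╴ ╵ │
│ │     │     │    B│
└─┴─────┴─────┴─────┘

Counting cells with exactly 2 passages:
Total corridor cells: 78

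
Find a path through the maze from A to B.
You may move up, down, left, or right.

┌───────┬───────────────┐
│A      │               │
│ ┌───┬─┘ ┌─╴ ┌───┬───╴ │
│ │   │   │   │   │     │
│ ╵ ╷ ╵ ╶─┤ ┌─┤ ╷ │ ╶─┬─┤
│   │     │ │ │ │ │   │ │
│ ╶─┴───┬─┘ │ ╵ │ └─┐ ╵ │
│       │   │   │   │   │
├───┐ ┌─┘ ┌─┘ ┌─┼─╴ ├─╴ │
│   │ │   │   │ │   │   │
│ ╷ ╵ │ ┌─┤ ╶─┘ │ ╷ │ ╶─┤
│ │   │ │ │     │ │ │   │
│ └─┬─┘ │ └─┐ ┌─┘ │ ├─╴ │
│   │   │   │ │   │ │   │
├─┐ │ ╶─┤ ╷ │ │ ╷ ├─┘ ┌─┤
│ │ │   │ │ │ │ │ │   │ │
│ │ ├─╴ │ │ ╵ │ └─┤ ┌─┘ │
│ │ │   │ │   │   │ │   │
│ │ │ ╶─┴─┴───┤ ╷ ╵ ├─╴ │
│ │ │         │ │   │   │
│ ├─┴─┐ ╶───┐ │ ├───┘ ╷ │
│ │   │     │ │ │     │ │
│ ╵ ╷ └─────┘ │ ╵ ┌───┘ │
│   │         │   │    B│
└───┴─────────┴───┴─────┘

Finding the shortest path through the maze:
Path length: 48 steps
Directions: down → down → right → up → right → down → right → up → right → up → right → right → right → right → right → right → right → down → left → left → down → right → down → right → down → left → down → right → down → left → down → left → down → down → left → up → left → down → down → down → right → up → right → right → up → right → down → down

Solution:

┌───────┬───────────────┐
│A      │↱ → → → → → → ↓│
│ ┌───┬─┘ ┌─╴ ┌───┬───╴ │
│↓│↱ ↓│↱ ↑│   │   │↓ ← ↲│
│ ╵ ╷ ╵ ╶─┤ ┌─┤ ╷ │ ╶─┬─┤
│↳ ↑│↳ ↑  │ │ │ │ │↳ ↓│ │
│ ╶─┴───┬─┘ │ ╵ │ └─┐ ╵ │
│       │   │   │   │↳ ↓│
├───┐ ┌─┘ ┌─┘ ┌─┼─╴ ├─╴ │
│   │ │   │   │ │   │↓ ↲│
│ ╷ ╵ │ ┌─┤ ╶─┘ │ ╷ │ ╶─┤
│ │   │ │ │     │ │ │↳ ↓│
│ └─┬─┘ │ └─┐ ┌─┘ │ ├─╴ │
│   │   │   │ │   │ │↓ ↲│
├─┐ │ ╶─┤ ╷ │ │ ╷ ├─┘ ┌─┤
│ │ │   │ │ │ │ │ │↓ ↲│ │
│ │ ├─╴ │ │ ╵ │ └─┤ ┌─┘ │
│ │ │   │ │   │↓ ↰│↓│   │
│ │ │ ╶─┴─┴───┤ ╷ ╵ ├─╴ │
│ │ │         │↓│↑ ↲│↱ ↓│
│ ├─┴─┐ ╶───┐ │ ├───┘ ╷ │
│ │   │     │ │↓│↱ → ↑│↓│
│ ╵ ╷ └─────┘ │ ╵ ┌───┘ │
│   │         │↳ ↑│    B│
└───┴─────────┴───┴─────┘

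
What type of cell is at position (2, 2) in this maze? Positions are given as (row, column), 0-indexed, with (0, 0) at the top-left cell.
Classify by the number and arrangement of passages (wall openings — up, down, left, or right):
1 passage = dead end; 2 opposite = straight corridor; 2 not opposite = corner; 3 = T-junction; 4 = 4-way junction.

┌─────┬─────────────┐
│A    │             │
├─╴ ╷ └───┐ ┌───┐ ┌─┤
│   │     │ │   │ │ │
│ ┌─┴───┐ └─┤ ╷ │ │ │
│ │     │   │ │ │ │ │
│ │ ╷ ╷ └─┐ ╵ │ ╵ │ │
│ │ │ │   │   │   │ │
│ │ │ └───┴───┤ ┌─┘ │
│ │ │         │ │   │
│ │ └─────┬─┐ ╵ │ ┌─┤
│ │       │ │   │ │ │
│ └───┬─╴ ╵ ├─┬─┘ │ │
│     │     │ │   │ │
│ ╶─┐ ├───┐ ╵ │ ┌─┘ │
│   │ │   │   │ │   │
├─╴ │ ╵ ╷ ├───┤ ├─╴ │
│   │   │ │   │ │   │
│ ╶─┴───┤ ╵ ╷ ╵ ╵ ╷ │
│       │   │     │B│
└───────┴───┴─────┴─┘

Checking cell at (2, 2):
Number of passages: 3
Cell type: T-junction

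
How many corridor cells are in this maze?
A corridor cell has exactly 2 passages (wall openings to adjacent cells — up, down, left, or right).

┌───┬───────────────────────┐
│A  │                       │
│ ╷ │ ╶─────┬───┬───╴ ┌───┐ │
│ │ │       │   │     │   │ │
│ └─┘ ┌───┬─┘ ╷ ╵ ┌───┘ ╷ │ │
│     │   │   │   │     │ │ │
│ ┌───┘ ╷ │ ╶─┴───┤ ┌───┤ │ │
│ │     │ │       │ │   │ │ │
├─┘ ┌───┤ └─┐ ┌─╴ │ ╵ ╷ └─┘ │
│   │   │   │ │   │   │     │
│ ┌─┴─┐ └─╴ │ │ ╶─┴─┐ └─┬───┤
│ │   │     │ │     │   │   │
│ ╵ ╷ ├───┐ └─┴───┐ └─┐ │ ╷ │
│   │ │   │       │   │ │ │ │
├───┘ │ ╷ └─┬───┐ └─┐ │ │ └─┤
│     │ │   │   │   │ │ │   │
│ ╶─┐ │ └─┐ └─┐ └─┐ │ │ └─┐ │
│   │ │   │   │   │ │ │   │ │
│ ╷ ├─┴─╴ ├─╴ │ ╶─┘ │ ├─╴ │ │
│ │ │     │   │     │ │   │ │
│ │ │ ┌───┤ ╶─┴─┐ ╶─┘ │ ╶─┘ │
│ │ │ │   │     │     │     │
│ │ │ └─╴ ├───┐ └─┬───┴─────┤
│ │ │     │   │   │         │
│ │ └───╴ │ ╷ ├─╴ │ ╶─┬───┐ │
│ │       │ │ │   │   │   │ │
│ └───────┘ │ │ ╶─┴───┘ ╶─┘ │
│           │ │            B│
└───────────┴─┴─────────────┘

Counting cells with exactly 2 passages:
Total corridor cells: 170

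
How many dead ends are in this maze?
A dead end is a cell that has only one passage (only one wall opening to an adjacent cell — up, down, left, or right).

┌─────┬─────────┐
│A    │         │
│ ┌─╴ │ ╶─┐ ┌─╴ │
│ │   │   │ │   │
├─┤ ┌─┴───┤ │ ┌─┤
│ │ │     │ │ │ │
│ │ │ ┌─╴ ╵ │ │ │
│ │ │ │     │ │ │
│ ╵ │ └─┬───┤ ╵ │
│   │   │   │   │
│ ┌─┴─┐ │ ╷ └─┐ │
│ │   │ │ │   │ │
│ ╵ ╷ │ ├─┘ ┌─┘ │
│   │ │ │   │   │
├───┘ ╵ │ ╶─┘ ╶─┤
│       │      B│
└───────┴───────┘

Checking each cell for number of passages:

Dead ends found at positions:
  (1, 0)
  (1, 4)
  (2, 0)
  (2, 7)
  (3, 3)
  (5, 4)
  (5, 6)
  (7, 0)
  (7, 7)
Total dead ends: 9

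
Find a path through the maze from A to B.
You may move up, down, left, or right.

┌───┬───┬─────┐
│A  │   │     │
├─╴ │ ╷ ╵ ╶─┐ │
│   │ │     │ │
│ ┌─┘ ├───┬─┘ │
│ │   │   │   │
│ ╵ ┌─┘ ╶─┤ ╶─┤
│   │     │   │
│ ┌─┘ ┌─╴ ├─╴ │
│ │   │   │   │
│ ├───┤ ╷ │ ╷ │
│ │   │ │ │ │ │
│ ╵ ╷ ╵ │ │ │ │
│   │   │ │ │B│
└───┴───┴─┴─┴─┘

Finding the shortest path through the maze:
Path length: 24 steps
Directions: right → down → left → down → down → right → up → right → up → up → right → down → right → up → right → right → down → down → left → down → right → down → down → down

Solution:

┌───┬───┬─────┐
│A ↓│↱ ↓│↱ → ↓│
├─╴ │ ╷ ╵ ╶─┐ │
│↓ ↲│↑│↳ ↑  │↓│
│ ┌─┘ ├───┬─┘ │
│↓│↱ ↑│   │↓ ↲│
│ ╵ ┌─┘ ╶─┤ ╶─┤
│↳ ↑│     │↳ ↓│
│ ┌─┘ ┌─╴ ├─╴ │
│ │   │   │  ↓│
│ ├───┤ ╷ │ ╷ │
│ │   │ │ │ │↓│
│ ╵ ╷ ╵ │ │ │ │
│   │   │ │ │B│
└───┴───┴─┴─┴─┘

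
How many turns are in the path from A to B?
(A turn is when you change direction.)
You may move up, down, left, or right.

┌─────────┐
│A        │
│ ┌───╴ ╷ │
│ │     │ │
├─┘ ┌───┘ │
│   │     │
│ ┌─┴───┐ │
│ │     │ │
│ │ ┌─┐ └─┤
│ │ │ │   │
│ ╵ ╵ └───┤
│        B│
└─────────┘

Directions: right, right, right, down, left, left, down, left, down, down, down, right, right, right, right
Number of turns: 6

Solution:

┌─────────┐
│A → → ↓  │
│ ┌───╴ ╷ │
│ │↓ ← ↲│ │
├─┘ ┌───┘ │
│↓ ↲│     │
│ ┌─┴───┐ │
│↓│     │ │
│ │ ┌─┐ └─┤
│↓│ │ │   │
│ ╵ ╵ └───┤
│↳ → → → B│
└─────────┘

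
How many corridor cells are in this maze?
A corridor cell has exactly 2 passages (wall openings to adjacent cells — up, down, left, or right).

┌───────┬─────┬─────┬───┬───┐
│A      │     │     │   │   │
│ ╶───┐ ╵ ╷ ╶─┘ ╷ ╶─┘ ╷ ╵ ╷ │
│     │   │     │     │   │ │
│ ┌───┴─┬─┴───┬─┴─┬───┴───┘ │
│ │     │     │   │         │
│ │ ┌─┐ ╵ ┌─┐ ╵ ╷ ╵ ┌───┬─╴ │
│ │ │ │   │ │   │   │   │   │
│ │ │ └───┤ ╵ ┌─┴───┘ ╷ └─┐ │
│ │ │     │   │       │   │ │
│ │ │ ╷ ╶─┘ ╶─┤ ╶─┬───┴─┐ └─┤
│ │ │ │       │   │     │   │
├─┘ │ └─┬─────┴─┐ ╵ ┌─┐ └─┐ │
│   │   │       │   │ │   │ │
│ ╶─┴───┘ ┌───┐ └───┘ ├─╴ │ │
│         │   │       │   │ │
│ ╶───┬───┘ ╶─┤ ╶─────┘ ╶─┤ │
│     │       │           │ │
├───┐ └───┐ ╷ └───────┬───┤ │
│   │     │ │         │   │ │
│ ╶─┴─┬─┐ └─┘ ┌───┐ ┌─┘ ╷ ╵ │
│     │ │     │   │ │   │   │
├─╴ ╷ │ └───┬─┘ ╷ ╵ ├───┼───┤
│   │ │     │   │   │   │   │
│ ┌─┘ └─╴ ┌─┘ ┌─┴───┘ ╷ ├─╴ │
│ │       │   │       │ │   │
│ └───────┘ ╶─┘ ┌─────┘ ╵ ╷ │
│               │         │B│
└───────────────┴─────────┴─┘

Counting cells with exactly 2 passages:
Total corridor cells: 149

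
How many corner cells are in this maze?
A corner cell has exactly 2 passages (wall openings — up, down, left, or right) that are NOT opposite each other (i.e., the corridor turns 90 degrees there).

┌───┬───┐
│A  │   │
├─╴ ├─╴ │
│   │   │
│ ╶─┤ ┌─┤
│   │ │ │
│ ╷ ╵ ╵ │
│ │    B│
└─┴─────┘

Counting corner cells (2 non-opposite passages):
Total corners: 9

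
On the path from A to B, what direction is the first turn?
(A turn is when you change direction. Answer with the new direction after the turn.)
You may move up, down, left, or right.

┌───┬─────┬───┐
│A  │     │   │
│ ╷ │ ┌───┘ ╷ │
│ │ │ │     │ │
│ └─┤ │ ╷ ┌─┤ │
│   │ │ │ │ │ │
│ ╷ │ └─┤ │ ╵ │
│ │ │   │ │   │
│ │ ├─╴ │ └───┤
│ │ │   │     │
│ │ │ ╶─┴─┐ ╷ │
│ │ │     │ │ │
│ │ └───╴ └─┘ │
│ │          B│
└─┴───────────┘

Directions: down, down, right, down, down, down, down, right, right, right, right, right
First turn direction: right

Solution:

┌───┬─────┬───┐
│A  │     │   │
│ ╷ │ ┌───┘ ╷ │
│↓│ │ │     │ │
│ └─┤ │ ╷ ┌─┤ │
│↳ ↓│ │ │ │ │ │
│ ╷ │ └─┤ │ ╵ │
│ │↓│   │ │   │
│ │ ├─╴ │ └───┤
│ │↓│   │     │
│ │ │ ╶─┴─┐ ╷ │
│ │↓│     │ │ │
│ │ └───╴ └─┘ │
│ │↳ → → → → B│
└─┴───────────┘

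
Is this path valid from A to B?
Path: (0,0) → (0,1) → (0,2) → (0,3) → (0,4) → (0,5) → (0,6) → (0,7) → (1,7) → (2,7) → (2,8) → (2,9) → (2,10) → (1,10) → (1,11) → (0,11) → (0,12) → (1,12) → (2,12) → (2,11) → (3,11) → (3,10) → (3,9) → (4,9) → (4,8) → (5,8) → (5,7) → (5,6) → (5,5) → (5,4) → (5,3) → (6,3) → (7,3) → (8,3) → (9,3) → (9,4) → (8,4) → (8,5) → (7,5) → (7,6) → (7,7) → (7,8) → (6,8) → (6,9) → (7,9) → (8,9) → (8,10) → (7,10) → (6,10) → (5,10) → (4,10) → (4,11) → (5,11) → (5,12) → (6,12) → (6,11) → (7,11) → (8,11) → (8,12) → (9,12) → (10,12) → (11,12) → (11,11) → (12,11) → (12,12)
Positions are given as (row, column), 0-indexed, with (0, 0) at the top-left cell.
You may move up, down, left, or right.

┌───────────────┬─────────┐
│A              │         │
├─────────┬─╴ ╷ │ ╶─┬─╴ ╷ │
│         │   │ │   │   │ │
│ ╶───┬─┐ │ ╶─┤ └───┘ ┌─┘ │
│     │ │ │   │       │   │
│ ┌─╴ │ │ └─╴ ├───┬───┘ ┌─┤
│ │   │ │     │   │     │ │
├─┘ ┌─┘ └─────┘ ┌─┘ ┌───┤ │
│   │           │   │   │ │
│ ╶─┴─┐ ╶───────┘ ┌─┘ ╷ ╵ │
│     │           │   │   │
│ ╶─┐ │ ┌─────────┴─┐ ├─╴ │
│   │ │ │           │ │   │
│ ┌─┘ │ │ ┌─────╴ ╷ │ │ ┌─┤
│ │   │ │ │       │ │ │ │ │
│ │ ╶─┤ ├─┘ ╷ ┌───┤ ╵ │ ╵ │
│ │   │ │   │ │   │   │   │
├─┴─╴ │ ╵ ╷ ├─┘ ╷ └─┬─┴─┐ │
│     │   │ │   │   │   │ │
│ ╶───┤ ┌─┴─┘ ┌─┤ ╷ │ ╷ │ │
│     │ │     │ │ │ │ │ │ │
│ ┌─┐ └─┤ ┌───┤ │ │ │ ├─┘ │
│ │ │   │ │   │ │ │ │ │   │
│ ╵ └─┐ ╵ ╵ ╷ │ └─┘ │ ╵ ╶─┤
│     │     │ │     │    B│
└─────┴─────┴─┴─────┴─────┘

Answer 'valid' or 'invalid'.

Checking path validity:
Result: All consecutive moves are passable.

valid

Correct solution:

┌───────────────┬─────────┐
│A → → → → → → ↓│      ↱ ↓│
├─────────┬─╴ ╷ │ ╶─┬─╴ ╷ │
│         │   │↓│   │↱ ↑│↓│
│ ╶───┬─┐ │ ╶─┤ └───┘ ┌─┘ │
│     │ │ │   │↳ → → ↑│↓ ↲│
│ ┌─╴ │ │ └─╴ ├───┬───┘ ┌─┤
│ │   │ │     │   │↓ ← ↲│ │
├─┘ ┌─┘ └─────┘ ┌─┘ ┌───┤ │
│   │           │↓ ↲│↱ ↓│ │
│ ╶─┴─┐ ╶───────┘ ┌─┘ ╷ ╵ │
│     │↓ ← ← ← ← ↲│  ↑│↳ ↓│
│ ╶─┐ │ ┌─────────┴─┐ ├─╴ │
│   │ │↓│        ↱ ↓│↑│↓ ↲│
│ ┌─┘ │ │ ┌─────╴ ╷ │ │ ┌─┤
│ │   │↓│ │↱ → → ↑│↓│↑│↓│ │
│ │ ╶─┤ ├─┘ ╷ ┌───┤ ╵ │ ╵ │
│ │   │↓│↱ ↑│ │   │↳ ↑│↳ ↓│
├─┴─╴ │ ╵ ╷ ├─┘ ╷ └─┬─┴─┐ │
│     │↳ ↑│ │   │   │   │↓│
│ ╶───┤ ┌─┴─┘ ┌─┤ ╷ │ ╷ │ │
│     │ │     │ │ │ │ │ │↓│
│ ┌─┐ └─┤ ┌───┤ │ │ │ ├─┘ │
│ │ │   │ │   │ │ │ │ │↓ ↲│
│ ╵ └─┐ ╵ ╵ ╷ │ └─┘ │ ╵ ╶─┤
│     │     │ │     │  ↳ B│
└─────┴─────┴─┴─────┴─────┘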